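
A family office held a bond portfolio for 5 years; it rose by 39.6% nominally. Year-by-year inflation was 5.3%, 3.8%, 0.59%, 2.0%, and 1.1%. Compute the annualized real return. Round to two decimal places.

4.25%

Cumulative inflation factor: 1.053 × 1.038 × 1.0059 × 1.020 × 1.011 ≈ 1.13379.
Nominal growth factor: 1.39600. Real growth factor = 1.39600 / 1.13379 ≈ 1.23127.
Annualized: 1.23127^(1/5) − 1 ≈ 0.04249.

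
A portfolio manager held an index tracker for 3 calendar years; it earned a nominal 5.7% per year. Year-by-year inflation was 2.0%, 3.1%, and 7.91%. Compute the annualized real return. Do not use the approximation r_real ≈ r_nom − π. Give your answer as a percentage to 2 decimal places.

1.34%

Cumulative inflation factor: 1.020 × 1.031 × 1.0791 ≈ 1.13480.
Nominal growth factor: 1.18093. Real growth factor = 1.18093 / 1.13480 ≈ 1.04065.
Annualized: 1.04065^(1/3) − 1 ≈ 0.01337.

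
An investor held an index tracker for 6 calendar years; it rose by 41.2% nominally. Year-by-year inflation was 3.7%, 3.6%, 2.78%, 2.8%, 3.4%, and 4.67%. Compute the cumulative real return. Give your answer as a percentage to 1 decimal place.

Cumulative inflation factor: 1.037 × 1.036 × 1.0278 × 1.028 × 1.034 × 1.0467 ≈ 1.22852.
Nominal growth factor: 1.41200. Real growth factor = 1.41200 / 1.22852 ≈ 1.14935.
Total real return ≈ 14.9348%.

14.9%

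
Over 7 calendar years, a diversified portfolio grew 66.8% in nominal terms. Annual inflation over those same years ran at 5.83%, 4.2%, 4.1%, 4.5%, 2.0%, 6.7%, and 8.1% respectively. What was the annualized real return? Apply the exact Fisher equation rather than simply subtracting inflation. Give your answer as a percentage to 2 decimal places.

Cumulative inflation factor: 1.0583 × 1.042 × 1.041 × 1.045 × 1.020 × 1.067 × 1.081 ≈ 1.41135.
Nominal growth factor: 1.66800. Real growth factor = 1.66800 / 1.41135 ≈ 1.18185.
Annualized: 1.18185^(1/7) − 1 ≈ 0.02416.

2.42%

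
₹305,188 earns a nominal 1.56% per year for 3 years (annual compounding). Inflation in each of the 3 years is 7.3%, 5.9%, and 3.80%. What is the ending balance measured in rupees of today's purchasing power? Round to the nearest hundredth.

₹271,045.68

Nominal value at maturity: ₹305,188 × (1 + 1.56%)^3 ≈ ₹319,694.77.
Price-level factor over 3 years: 1.073 × 1.059 × 1.0380 = 1.179486666.
The maturity value deflated by that factor is the answer in today's purchasing power.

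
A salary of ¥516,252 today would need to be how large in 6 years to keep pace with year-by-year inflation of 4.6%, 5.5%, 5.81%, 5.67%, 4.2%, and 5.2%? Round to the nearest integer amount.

Cumulative price-level factor: 1.046 × 1.055 × 1.0581 × 1.0567 × 1.042 × 1.052 ≈ 1.3525272530.
Multiplying ¥516,252 by the price-level factor gives the future nominal sum.

¥698,245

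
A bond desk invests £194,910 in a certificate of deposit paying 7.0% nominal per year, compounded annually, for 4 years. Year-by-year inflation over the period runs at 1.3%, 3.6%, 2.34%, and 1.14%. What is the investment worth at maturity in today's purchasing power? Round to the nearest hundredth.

£235,196.94

Nominal value at maturity: £194,910 × (1 + 7.0%)^4 ≈ £255,487.25.
Price-level factor over 4 years: 1.013 × 1.036 × 1.0234 × 1.0114 ≈ 1.0862694425.
The maturity value deflated by that factor is the answer in today's purchasing power.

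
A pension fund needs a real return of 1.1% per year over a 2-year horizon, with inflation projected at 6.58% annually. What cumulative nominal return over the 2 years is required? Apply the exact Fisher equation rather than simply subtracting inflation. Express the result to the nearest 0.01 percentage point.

Required annual nominal rate: (1+1.1%)(1+6.58%) − 1 = 7.75238%.
Cumulative over 2 years: (1 + 0.0775238)^2 − 1 ≈ 0.16106.

16.11%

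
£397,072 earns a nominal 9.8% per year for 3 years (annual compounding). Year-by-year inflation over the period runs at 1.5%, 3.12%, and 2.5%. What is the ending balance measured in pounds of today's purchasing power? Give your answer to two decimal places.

Nominal value at maturity: £397,072 × (1 + 9.8%)^3 ≈ £525,625.33.
Price-level factor over 3 years: 1.015 × 1.0312 × 1.025 = 1.0728347.
The maturity value deflated by that factor is the answer in today's purchasing power.

£489,940.65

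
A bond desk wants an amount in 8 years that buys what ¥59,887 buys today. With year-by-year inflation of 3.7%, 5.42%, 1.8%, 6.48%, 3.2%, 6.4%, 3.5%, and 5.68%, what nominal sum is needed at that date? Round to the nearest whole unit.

Cumulative price-level factor: 1.037 × 1.0542 × 1.018 × 1.0648 × 1.032 × 1.064 × 1.035 × 1.0568 ≈ 1.4232200992.
The nominal amount required is ¥59,887 scaled up by that factor.

¥85,232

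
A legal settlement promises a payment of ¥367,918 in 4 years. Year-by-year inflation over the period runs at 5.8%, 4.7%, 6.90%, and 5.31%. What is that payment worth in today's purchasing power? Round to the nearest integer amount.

¥295,034

Price-level factor over 4 years: 1.058 × 1.047 × 1.0690 × 1.0531 ≈ 1.2470379419.
Purchasing power today: ¥367,918 divided by that factor.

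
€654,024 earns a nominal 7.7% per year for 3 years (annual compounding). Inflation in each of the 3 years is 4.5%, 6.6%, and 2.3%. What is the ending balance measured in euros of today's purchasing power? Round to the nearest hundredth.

Nominal value at maturity: €654,024 × (1 + 7.7%)^3 ≈ €817,035.25.
Price-level factor over 3 years: 1.045 × 1.066 × 1.023 = 1.13959131.
The maturity value deflated by that factor is the answer in today's purchasing power.

€716,954.62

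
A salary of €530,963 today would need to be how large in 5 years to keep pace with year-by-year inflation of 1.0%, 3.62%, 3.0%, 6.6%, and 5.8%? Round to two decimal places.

€645,519.43

Cumulative price-level factor: 1.010 × 1.0362 × 1.030 × 1.066 × 1.058 ≈ 1.2157521852.
Multiplying €530,963 by the price-level factor gives the future nominal sum.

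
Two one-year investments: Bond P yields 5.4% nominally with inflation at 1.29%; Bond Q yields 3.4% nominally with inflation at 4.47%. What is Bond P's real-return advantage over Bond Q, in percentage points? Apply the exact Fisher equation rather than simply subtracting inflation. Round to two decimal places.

5.08

Bond P real return: 1.054/1.0129 − 1 = 4.058%.
Bond Q real return: 1.034/1.0447 − 1 = -1.024%.
Difference: 4.058 − (-1.024) = 5.082 pp.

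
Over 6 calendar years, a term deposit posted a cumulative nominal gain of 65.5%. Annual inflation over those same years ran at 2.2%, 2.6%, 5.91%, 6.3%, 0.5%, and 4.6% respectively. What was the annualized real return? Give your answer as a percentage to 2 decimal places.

4.92%

Cumulative inflation factor: 1.022 × 1.026 × 1.0591 × 1.063 × 1.005 × 1.046 ≈ 1.24098.
Nominal growth factor: 1.65500. Real growth factor = 1.65500 / 1.24098 ≈ 1.33362.
Annualized: 1.33362^(1/6) − 1 ≈ 0.04915.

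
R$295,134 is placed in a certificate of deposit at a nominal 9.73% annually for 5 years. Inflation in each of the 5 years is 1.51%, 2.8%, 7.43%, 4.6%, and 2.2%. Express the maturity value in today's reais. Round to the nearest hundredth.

R$391,774.39

Nominal value at maturity: R$295,134 × (1 + 9.73%)^5 ≈ R$469,511.40.
Price-level factor over 5 years: 1.0151 × 1.028 × 1.0743 × 1.046 × 1.022 ≈ 1.1984228983.
Dividing the nominal maturity value by the price-level factor gives the value in today's money.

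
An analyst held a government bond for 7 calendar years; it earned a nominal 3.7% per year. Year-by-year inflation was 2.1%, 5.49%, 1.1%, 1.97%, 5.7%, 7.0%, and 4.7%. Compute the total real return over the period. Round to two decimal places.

Cumulative inflation factor: 1.021 × 1.0549 × 1.011 × 1.0197 × 1.057 × 1.070 × 1.047 ≈ 1.31482.
Nominal growth factor: 1.28959. Real growth factor = 1.28959 / 1.31482 ≈ 0.98081.
Total real return ≈ -1.9189%.

-1.92%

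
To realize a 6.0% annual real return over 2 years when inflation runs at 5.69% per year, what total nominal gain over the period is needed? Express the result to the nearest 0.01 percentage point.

Required annual nominal rate: (1+6.0%)(1+5.69%) − 1 = 12.0314%.
Cumulative over 2 years: (1 + 0.120314)^2 − 1 ≈ 0.25510.

25.51%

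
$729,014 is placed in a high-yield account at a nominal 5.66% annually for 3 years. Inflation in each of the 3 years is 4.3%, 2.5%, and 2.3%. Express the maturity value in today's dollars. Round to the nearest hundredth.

Nominal value at maturity: $729,014 × (1 + 5.66%)^3 ≈ $859,939.08.
Price-level factor over 3 years: 1.043 × 1.025 × 1.023 = 1.093663725.
Dividing the nominal maturity value by the price-level factor gives the value in today's money.

$786,292.04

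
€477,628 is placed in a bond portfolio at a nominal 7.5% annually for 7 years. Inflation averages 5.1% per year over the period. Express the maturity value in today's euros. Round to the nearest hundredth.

Nominal value at maturity: €477,628 × (1 + 7.5%)^7 ≈ €792,408.32.
Price-level factor over 7 years: (1 + 5.1%)^7 ≈ 1.4165079366.
The maturity value deflated by that factor is the answer in today's purchasing power.

€559,409.73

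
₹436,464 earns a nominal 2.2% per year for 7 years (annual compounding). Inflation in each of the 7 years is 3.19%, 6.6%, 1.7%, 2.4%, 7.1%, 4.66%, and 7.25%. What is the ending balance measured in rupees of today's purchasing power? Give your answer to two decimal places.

₹369,080.81

Nominal value at maturity: ₹436,464 × (1 + 2.2%)^7 ≈ ₹508,281.96.
Price-level factor over 7 years: 1.0319 × 1.066 × 1.017 × 1.024 × 1.071 × 1.0466 × 1.0725 ≈ 1.3771562861.
Dividing the nominal maturity value by the price-level factor gives the value in today's money.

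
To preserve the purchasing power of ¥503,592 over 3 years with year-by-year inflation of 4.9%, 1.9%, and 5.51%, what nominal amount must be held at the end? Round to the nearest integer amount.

¥567,966

Cumulative price-level factor: 1.049 × 1.019 × 1.0551 = 1.1278290981.
Multiplying ¥503,592 by the price-level factor gives the future nominal sum.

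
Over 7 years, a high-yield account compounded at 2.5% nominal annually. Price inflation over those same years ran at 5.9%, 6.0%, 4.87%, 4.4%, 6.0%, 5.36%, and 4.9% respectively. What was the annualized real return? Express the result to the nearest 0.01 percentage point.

-2.70%

Cumulative inflation factor: 1.059 × 1.060 × 1.0487 × 1.044 × 1.060 × 1.0536 × 1.049 ≈ 1.43983.
Nominal growth factor: 1.18869. Real growth factor = 1.18869 / 1.43983 ≈ 0.82557.
Annualized: 0.82557^(1/7) − 1 ≈ -0.02701.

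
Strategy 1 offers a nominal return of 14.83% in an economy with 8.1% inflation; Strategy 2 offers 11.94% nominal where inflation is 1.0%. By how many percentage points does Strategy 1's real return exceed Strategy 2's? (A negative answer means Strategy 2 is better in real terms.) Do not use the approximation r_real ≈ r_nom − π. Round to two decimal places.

-4.61

Strategy 1 real return: 1.1483/1.081 − 1 = 6.226%.
Strategy 2 real return: 1.1194/1.010 − 1 = 10.832%.
Difference: 6.226 − 10.832 = -4.606 pp.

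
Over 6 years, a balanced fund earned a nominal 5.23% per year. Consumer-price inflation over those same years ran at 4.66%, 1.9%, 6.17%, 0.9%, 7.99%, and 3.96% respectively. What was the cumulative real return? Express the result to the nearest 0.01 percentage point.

5.86%

Cumulative inflation factor: 1.0466 × 1.019 × 1.0617 × 1.009 × 1.0799 × 1.0396 ≈ 1.28262.
Nominal growth factor: 1.35781. Real growth factor = 1.35781 / 1.28262 ≈ 1.05862.
Total real return ≈ 5.8619%.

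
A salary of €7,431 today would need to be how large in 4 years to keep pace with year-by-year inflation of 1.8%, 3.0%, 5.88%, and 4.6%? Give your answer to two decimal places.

€8,629.35

Cumulative price-level factor: 1.018 × 1.030 × 1.0588 × 1.046 ≈ 1.1612630830.
The nominal amount required is €7,431 scaled up by that factor.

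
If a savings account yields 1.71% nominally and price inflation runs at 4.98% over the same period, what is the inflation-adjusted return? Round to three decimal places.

-3.115%

Real return via the Fisher equation: (1 + 1.71%)/(1 + 4.98%) − 1 = 1.0171/1.0498 − 1 ≈ -0.03115.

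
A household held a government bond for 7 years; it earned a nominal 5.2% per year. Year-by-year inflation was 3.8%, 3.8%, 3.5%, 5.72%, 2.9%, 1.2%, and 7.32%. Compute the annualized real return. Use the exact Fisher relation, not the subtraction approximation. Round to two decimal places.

1.14%

Cumulative inflation factor: 1.038 × 1.038 × 1.035 × 1.0572 × 1.029 × 1.012 × 1.0732 ≈ 1.31756.
Nominal growth factor: 1.42597. Real growth factor = 1.42597 / 1.31756 ≈ 1.08228.
Annualized: 1.08228^(1/7) − 1 ≈ 0.01136.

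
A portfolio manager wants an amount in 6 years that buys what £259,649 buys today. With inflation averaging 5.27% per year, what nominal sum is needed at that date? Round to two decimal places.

£353,357.56

Cumulative price-level factor: (1+5.27%)^6 ≈ 1.3609047741.
The nominal amount required is £259,649 scaled up by that factor.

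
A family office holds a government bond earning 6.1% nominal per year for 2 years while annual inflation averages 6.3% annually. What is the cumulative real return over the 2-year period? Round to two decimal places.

The annual real rate is (1+6.1%)/(1+6.3%) − 1 = -0.1881%.
Compounded over 2 years: (1 + -0.001881)^2 − 1 ≈ -0.00376.

-0.38%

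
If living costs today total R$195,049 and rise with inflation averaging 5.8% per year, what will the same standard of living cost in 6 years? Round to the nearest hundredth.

R$273,563.24

Cumulative price-level factor: (1+5.8%)^6 ≈ 1.4025359636.
The nominal amount required is R$195,049 scaled up by that factor.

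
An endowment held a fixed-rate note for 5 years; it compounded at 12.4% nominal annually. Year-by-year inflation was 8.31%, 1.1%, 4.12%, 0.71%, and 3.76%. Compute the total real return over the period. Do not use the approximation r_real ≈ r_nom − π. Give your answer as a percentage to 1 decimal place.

Cumulative inflation factor: 1.0831 × 1.011 × 1.0412 × 1.0071 × 1.0376 ≈ 1.19140.
Nominal growth factor: 1.79404. Real growth factor = 1.79404 / 1.19140 ≈ 1.50583.
Total real return ≈ 50.5827%.

50.6%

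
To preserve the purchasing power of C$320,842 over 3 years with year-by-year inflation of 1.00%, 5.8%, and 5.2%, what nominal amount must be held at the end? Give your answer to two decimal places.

Cumulative price-level factor: 1.0100 × 1.058 × 1.052 = 1.12414616.
Multiplying C$320,842 by the price-level factor gives the future nominal sum.

C$360,673.30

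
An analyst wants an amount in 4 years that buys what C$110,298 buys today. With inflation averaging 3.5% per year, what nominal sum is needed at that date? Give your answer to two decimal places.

Cumulative price-level factor: (1+3.5%)^4 ≈ 1.1475230006.
The nominal amount required is C$110,298 scaled up by that factor.

C$126,569.49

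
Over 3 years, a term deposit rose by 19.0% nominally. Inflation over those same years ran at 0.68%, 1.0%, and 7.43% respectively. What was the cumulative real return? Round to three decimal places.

Cumulative inflation factor: 1.0068 × 1.010 × 1.0743 ≈ 1.09242.
Nominal growth factor: 1.19000. Real growth factor = 1.19000 / 1.09242 ≈ 1.08932.
Total real return ≈ 8.9323%.

8.932%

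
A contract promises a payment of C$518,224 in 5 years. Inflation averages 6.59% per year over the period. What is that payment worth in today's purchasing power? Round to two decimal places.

Price-level factor over 5 years: (1 + 6.59%)^5 ≈ 1.3758855547.
Purchasing power today: C$518,224 divided by that factor.

C$376,647.61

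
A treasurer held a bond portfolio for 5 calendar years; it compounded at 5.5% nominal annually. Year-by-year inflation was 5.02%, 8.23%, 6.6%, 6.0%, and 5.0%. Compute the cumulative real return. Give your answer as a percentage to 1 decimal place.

Cumulative inflation factor: 1.0502 × 1.0823 × 1.066 × 1.060 × 1.050 ≈ 1.34857.
Nominal growth factor: 1.30696. Real growth factor = 1.30696 / 1.34857 ≈ 0.96915.
Total real return ≈ -3.0852%.

-3.1%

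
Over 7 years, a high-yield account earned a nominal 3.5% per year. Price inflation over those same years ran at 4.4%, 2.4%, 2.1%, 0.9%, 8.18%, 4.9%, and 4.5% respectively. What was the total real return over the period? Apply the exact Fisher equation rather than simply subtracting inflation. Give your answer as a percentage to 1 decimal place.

-2.6%

Cumulative inflation factor: 1.044 × 1.024 × 1.021 × 1.009 × 1.0818 × 1.049 × 1.045 ≈ 1.30604.
Nominal growth factor: 1.27228. Real growth factor = 1.27228 / 1.30604 ≈ 0.97415.
Total real return ≈ -2.5849%.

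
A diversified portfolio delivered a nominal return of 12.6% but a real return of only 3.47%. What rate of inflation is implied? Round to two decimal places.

8.82%

From (1+r_nom) = (1+r_real)(1+π), we get 1+π = (1 + 12.6%)/(1 + 3.47%) = 1.126/1.0347 ≈ 1.08824.
So π ≈ 8.8238%.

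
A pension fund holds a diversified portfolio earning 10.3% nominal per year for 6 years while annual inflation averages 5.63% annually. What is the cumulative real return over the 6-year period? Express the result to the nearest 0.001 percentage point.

29.637%

The annual real rate is (1+10.3%)/(1+5.63%) − 1 = 4.4211%.
Compounded over 6 years: (1 + 0.044211)^6 − 1 ≈ 0.29637.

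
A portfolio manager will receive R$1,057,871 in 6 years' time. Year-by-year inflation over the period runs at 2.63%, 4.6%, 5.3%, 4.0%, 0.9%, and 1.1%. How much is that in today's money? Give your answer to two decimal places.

Price-level factor over 6 years: 1.0263 × 1.046 × 1.053 × 1.040 × 1.009 × 1.011 ≈ 1.1992508798.
Purchasing power today: R$1,057,871 divided by that factor.

R$882,109.84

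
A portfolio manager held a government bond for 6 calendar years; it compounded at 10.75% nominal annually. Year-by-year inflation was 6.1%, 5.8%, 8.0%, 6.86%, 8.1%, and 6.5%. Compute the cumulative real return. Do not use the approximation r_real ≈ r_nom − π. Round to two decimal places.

23.72%

Cumulative inflation factor: 1.061 × 1.058 × 1.080 × 1.0686 × 1.081 × 1.065 ≈ 1.49147.
Nominal growth factor: 1.84528. Real growth factor = 1.84528 / 1.49147 ≈ 1.23722.
Total real return ≈ 23.7221%.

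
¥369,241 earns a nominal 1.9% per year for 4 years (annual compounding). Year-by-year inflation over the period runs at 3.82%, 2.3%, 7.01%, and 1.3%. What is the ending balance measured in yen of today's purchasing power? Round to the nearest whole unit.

Nominal value at maturity: ¥369,241 × (1 + 1.9%)^4 ≈ ¥398,113.
Price-level factor over 4 years: 1.0382 × 1.023 × 1.0701 × 1.013 ≈ 1.1513052039.
The maturity value deflated by that factor is the answer in today's purchasing power.

¥345,793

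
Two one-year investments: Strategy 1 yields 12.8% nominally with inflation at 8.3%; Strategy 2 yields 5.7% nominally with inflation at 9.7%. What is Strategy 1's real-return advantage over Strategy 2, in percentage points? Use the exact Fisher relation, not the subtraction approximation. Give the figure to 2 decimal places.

7.80

Strategy 1 real return: 1.128/1.083 − 1 = 4.155%.
Strategy 2 real return: 1.057/1.097 − 1 = -3.646%.
Difference: 4.155 − (-3.646) = 7.801 pp.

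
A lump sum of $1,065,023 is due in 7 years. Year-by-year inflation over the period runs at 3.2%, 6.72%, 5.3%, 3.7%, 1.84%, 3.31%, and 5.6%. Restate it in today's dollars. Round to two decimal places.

$797,079.56

Price-level factor over 7 years: 1.032 × 1.0672 × 1.053 × 1.037 × 1.0184 × 1.0331 × 1.056 ≈ 1.3361564480.
Purchasing power today: $1,065,023 divided by that factor.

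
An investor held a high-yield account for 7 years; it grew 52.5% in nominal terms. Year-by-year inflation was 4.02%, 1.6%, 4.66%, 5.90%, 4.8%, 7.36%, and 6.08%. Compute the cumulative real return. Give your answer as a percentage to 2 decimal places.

Cumulative inflation factor: 1.0402 × 1.016 × 1.0466 × 1.0590 × 1.048 × 1.0736 × 1.0608 ≈ 1.39806.
Nominal growth factor: 1.52500. Real growth factor = 1.52500 / 1.39806 ≈ 1.09080.
Total real return ≈ 9.0800%.

9.08%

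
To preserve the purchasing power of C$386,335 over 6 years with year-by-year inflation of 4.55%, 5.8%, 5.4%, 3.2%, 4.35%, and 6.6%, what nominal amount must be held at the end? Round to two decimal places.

C$517,063.31

Cumulative price-level factor: 1.0455 × 1.058 × 1.054 × 1.032 × 1.0435 × 1.066 ≈ 1.3383807179.
The nominal amount required is C$386,335 scaled up by that factor.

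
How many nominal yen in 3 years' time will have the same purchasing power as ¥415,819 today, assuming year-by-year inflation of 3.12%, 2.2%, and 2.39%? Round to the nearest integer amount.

Cumulative price-level factor: 1.0312 × 1.022 × 1.0239 ≈ 1.0790742850.
The nominal amount required is ¥415,819 scaled up by that factor.

¥448,700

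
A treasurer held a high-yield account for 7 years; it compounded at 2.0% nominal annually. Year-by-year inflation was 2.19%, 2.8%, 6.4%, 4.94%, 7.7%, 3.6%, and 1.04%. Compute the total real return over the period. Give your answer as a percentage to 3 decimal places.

-13.134%

Cumulative inflation factor: 1.0219 × 1.028 × 1.064 × 1.0494 × 1.077 × 1.036 × 1.0104 ≈ 1.32237.
Nominal growth factor: 1.14869. Real growth factor = 1.14869 / 1.32237 ≈ 0.86866.
Total real return ≈ -13.1343%.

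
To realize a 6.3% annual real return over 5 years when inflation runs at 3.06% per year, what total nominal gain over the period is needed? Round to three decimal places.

Required annual nominal rate: (1+6.3%)(1+3.06%) − 1 = 9.55278%.
Cumulative over 5 years: (1 + 0.0955278)^5 − 1 ≈ 0.57804.

57.804%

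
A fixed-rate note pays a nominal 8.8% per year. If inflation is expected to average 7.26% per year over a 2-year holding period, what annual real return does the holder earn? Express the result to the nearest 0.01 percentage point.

With constant rates the annual real return is the same each year: (1+8.8%)/(1+7.26%) − 1 = 0.01436.

1.44%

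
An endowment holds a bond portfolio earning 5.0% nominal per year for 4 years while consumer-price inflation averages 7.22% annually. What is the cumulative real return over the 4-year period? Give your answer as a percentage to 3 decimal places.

The annual real rate is (1+5.0%)/(1+7.22%) − 1 = -2.0705%.
Compounded over 4 years: (1 + -0.020705)^4 − 1 ≈ -0.08028.

-8.028%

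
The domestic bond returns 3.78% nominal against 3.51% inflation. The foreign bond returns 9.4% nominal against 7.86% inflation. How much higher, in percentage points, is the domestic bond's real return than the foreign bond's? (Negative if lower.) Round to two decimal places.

-1.17

The domestic bond real return: 1.0378/1.0351 − 1 = 0.261%.
The foreign bond real return: 1.094/1.0786 − 1 = 1.428%.
Difference: 0.261 − 1.428 = -1.167 pp.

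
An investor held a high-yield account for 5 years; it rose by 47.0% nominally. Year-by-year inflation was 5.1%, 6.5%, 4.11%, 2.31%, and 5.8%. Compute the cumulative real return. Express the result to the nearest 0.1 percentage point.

16.5%

Cumulative inflation factor: 1.051 × 1.065 × 1.0411 × 1.0231 × 1.058 ≈ 1.26139.
Nominal growth factor: 1.47000. Real growth factor = 1.47000 / 1.26139 ≈ 1.16538.
Total real return ≈ 16.5383%.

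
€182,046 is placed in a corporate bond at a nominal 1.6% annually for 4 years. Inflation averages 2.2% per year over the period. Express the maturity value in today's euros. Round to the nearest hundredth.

Nominal value at maturity: €182,046 × (1 + 1.6%)^4 ≈ €193,979.56.
Price-level factor over 4 years: (1 + 2.2%)^4 ≈ 1.0909468263.
The maturity value deflated by that factor is the answer in today's purchasing power.

€177,808.45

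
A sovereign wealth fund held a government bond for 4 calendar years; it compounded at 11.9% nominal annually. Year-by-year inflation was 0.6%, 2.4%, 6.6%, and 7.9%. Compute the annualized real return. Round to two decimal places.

Cumulative inflation factor: 1.006 × 1.024 × 1.066 × 1.079 ≈ 1.18489.
Nominal growth factor: 1.56791. Real growth factor = 1.56791 / 1.18489 ≈ 1.32326.
Annualized: 1.32326^(1/4) − 1 ≈ 0.07253.

7.25%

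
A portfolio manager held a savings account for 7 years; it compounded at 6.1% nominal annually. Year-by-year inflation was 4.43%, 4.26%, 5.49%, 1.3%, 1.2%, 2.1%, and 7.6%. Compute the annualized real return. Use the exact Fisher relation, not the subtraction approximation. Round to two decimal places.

Cumulative inflation factor: 1.0443 × 1.0426 × 1.0549 × 1.013 × 1.012 × 1.021 × 1.076 ≈ 1.29355.
Nominal growth factor: 1.51359. Real growth factor = 1.51359 / 1.29355 ≈ 1.17011.
Annualized: 1.17011^(1/7) − 1 ≈ 0.02270.

2.27%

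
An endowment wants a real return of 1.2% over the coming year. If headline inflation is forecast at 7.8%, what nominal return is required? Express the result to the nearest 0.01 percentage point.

By the Fisher equation, 1 + r_nom = (1 + 1.2%)(1 + 7.8%) = 1.012 × 1.078 = 1.090936.
So r_nom = 9.0936%.

9.09%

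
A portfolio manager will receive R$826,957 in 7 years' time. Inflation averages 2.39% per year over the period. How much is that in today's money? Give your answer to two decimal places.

Price-level factor over 7 years: (1 + 2.39%)^7 ≈ 1.1797848121.
Purchasing power today: R$826,957 divided by that factor.

R$700,938.84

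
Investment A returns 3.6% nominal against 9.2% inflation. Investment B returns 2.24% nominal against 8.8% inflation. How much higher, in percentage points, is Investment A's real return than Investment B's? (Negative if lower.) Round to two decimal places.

0.90

Investment A real return: 1.036/1.092 − 1 = -5.128%.
Investment B real return: 1.0224/1.088 − 1 = -6.029%.
Difference: -5.128 − (-6.029) = 0.901 pp.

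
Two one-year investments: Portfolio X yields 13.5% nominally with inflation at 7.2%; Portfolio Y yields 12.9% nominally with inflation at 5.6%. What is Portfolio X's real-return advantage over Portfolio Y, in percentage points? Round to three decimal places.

-1.036

Portfolio X real return: 1.135/1.072 − 1 = 5.8769%.
Portfolio Y real return: 1.129/1.056 − 1 = 6.9129%.
Difference: 5.8769 − 6.9129 = -1.0360 pp.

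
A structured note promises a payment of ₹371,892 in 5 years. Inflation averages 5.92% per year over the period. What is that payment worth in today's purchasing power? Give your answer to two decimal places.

₹278,950.39

Price-level factor over 5 years: (1 + 5.92%)^5 ≈ 1.3331832865.
Purchasing power today: ₹371,892 divided by that factor.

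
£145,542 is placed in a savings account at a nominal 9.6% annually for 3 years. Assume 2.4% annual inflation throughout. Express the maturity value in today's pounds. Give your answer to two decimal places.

Nominal value at maturity: £145,542 × (1 + 9.6%)^3 ≈ £191,610.81.
Price-level factor over 3 years: (1 + 2.4%)^3 = 1.073741824.
Dividing the nominal maturity value by the price-level factor gives the value in today's money.

£178,451.47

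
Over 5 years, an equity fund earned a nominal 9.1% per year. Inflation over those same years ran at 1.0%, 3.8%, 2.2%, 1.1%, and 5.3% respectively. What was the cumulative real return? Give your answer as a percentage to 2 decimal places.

Cumulative inflation factor: 1.010 × 1.038 × 1.022 × 1.011 × 1.053 ≈ 1.14064.
Nominal growth factor: 1.54569. Real growth factor = 1.54569 / 1.14064 ≈ 1.35511.
Total real return ≈ 35.5110%.

35.51%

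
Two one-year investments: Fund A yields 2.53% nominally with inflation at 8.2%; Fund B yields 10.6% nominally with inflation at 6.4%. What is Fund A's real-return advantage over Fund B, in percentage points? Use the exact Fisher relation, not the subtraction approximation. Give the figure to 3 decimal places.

Fund A real return: 1.0253/1.082 − 1 = -5.2403%.
Fund B real return: 1.106/1.064 − 1 = 3.9474%.
Difference: -5.2403 − 3.9474 = -9.1877 pp.

-9.188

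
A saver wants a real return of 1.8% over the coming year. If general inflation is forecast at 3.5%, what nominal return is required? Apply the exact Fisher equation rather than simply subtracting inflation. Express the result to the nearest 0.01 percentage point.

By the Fisher equation, 1 + r_nom = (1 + 1.8%)(1 + 3.5%) = 1.018 × 1.035 = 1.05363.
So r_nom = 5.363%.

5.36%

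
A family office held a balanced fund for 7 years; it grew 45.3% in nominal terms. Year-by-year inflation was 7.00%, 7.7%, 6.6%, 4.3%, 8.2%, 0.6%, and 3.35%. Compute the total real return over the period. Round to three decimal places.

Cumulative inflation factor: 1.0700 × 1.077 × 1.066 × 1.043 × 1.082 × 1.006 × 1.0335 ≈ 1.44137.
Nominal growth factor: 1.45300. Real growth factor = 1.45300 / 1.44137 ≈ 1.00807.
Total real return ≈ 0.8066%.

0.807%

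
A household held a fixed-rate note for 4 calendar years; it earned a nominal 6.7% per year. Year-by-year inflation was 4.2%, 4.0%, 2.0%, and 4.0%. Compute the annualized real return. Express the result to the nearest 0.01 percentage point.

3.05%

Cumulative inflation factor: 1.042 × 1.040 × 1.020 × 1.040 ≈ 1.14957.
Nominal growth factor: 1.29616. Real growth factor = 1.29616 / 1.14957 ≈ 1.12752.
Annualized: 1.12752^(1/4) − 1 ≈ 0.03046.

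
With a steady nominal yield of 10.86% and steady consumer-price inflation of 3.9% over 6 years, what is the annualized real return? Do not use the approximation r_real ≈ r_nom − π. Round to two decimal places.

With constant rates the annual real return is the same each year: (1+10.86%)/(1+3.9%) − 1 = 0.06699.

6.70%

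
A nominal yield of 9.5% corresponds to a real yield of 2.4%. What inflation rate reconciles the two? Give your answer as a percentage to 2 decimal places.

From (1+r_nom) = (1+r_real)(1+π), we get 1+π = (1 + 9.5%)/(1 + 2.4%) = 1.095/1.024 ≈ 1.06934.
So π ≈ 6.9336%.

6.93%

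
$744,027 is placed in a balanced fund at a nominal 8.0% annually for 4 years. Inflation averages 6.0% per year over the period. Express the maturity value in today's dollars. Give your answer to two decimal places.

Nominal value at maturity: $744,027 × (1 + 8.0%)^4 ≈ $1,012,240.52.
Price-level factor over 4 years: (1 + 6.0%)^4 = 1.26247696.
Dividing the nominal maturity value by the price-level factor gives the value in today's money.

$801,789.30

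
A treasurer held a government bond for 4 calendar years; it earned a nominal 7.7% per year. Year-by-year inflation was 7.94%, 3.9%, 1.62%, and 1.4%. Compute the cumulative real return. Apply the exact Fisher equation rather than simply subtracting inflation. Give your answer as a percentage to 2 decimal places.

16.43%

Cumulative inflation factor: 1.0794 × 1.039 × 1.0162 × 1.014 ≈ 1.15562.
Nominal growth factor: 1.34544. Real growth factor = 1.34544 / 1.15562 ≈ 1.16425.
Total real return ≈ 16.4254%.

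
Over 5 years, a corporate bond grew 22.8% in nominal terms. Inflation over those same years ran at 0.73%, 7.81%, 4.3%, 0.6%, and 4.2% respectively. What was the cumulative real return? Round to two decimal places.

3.43%

Cumulative inflation factor: 1.0073 × 1.0781 × 1.043 × 1.006 × 1.042 ≈ 1.18732.
Nominal growth factor: 1.22800. Real growth factor = 1.22800 / 1.18732 ≈ 1.03426.
Total real return ≈ 3.4262%.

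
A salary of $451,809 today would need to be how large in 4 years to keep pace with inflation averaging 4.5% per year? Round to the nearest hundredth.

$538,790.64

Cumulative price-level factor: (1+4.5%)^4 ≈ 1.1925186006.
Multiplying $451,809 by the price-level factor gives the future nominal sum.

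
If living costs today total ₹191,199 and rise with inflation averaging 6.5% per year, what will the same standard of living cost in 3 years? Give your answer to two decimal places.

Cumulative price-level factor: (1+6.5%)^3 = 1.207949625.
Multiplying ₹191,199 by the price-level factor gives the future nominal sum.

₹230,958.76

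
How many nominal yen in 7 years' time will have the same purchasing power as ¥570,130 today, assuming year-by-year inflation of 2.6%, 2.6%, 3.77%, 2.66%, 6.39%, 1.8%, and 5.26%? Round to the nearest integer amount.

¥728,876

Cumulative price-level factor: 1.026 × 1.026 × 1.0377 × 1.0266 × 1.0639 × 1.018 × 1.0526 ≈ 1.2784382348.
Multiplying ¥570,130 by the price-level factor gives the future nominal sum.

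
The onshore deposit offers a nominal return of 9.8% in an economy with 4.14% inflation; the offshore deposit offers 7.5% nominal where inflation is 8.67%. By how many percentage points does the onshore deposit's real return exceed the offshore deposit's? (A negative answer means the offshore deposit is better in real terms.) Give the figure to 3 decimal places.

6.512

The onshore deposit real return: 1.098/1.0414 − 1 = 5.4350%.
The offshore deposit real return: 1.075/1.0867 − 1 = -1.0767%.
Difference: 5.4350 − (-1.0767) = 6.5117 pp.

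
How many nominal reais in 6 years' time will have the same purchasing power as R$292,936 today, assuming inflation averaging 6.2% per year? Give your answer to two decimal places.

R$420,261.73

Cumulative price-level factor: (1+6.2%)^6 ≈ 1.4346537586.
The nominal amount required is R$292,936 scaled up by that factor.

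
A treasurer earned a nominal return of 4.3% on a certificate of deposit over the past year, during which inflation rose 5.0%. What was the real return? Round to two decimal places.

-0.67%

Real return via the Fisher equation: (1 + 4.3%)/(1 + 5.0%) − 1 = 1.043/1.050 − 1 ≈ -0.00667.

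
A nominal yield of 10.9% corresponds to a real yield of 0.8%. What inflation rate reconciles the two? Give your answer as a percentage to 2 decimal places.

10.02%

From (1+r_nom) = (1+r_real)(1+π), we get 1+π = (1 + 10.9%)/(1 + 0.8%) = 1.109/1.008 ≈ 1.10020.
So π ≈ 10.0198%.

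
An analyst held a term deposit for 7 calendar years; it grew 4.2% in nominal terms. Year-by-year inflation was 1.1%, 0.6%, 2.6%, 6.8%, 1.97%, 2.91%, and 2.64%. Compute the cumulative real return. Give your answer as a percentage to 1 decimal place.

-13.2%

Cumulative inflation factor: 1.011 × 1.006 × 1.026 × 1.068 × 1.0197 × 1.0291 × 1.0264 ≈ 1.20037.
Nominal growth factor: 1.04200. Real growth factor = 1.04200 / 1.20037 ≈ 0.86807.
Total real return ≈ -13.1933%.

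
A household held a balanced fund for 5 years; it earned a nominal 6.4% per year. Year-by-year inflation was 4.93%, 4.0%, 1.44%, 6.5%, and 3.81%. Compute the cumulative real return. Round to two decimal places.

11.42%

Cumulative inflation factor: 1.0493 × 1.040 × 1.0144 × 1.065 × 1.0381 ≈ 1.22386.
Nominal growth factor: 1.36367. Real growth factor = 1.36367 / 1.22386 ≈ 1.11424.
Total real return ≈ 11.4236%.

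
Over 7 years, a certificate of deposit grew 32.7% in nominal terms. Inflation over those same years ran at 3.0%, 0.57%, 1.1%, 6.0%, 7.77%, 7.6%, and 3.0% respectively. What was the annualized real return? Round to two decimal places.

0.01%

Cumulative inflation factor: 1.030 × 1.0057 × 1.011 × 1.060 × 1.0777 × 1.076 × 1.030 ≈ 1.32590.
Nominal growth factor: 1.32700. Real growth factor = 1.32700 / 1.32590 ≈ 1.00083.
Annualized: 1.00083^(1/7) − 1 ≈ 0.00012.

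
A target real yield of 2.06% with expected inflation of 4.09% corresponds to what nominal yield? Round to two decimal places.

By the Fisher equation, 1 + r_nom = (1 + 2.06%)(1 + 4.09%) = 1.0206 × 1.0409 = 1.06234254.
So r_nom = 6.234254%.

6.23%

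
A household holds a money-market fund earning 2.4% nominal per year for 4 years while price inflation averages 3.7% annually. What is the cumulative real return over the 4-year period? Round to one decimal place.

The annual real rate is (1+2.4%)/(1+3.7%) − 1 = -1.2536%.
Compounded over 4 years: (1 + -0.012536)^4 − 1 ≈ -0.04921.

-4.9%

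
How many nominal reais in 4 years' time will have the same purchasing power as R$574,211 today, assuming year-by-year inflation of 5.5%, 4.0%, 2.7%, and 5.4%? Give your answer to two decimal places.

Cumulative price-level factor: 1.055 × 1.040 × 1.027 × 1.054 = 1.1876729176.
The nominal amount required is R$574,211 scaled up by that factor.

R$681,974.85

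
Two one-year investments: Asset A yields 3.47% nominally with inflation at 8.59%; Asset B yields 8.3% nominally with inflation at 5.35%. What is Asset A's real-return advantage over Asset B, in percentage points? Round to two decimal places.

Asset A real return: 1.0347/1.0859 − 1 = -4.715%.
Asset B real return: 1.083/1.0535 − 1 = 2.800%.
Difference: -4.715 − 2.800 = -7.515 pp.

-7.52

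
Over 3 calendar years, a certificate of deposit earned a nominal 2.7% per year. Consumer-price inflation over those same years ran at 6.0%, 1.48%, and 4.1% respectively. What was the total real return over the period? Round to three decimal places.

Cumulative inflation factor: 1.060 × 1.0148 × 1.041 ≈ 1.11979.
Nominal growth factor: 1.08321. Real growth factor = 1.08321 / 1.11979 ≈ 0.96733.
Total real return ≈ -3.2671%.

-3.267%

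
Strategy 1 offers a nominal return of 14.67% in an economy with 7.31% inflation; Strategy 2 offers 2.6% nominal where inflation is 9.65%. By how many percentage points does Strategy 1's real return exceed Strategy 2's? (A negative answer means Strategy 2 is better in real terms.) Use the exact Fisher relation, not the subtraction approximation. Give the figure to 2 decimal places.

Strategy 1 real return: 1.1467/1.0731 − 1 = 6.859%.
Strategy 2 real return: 1.026/1.0965 − 1 = -6.430%.
Difference: 6.859 − (-6.430) = 13.289 pp.

13.29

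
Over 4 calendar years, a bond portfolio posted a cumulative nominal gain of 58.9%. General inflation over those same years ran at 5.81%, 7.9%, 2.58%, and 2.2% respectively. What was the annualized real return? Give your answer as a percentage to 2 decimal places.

Cumulative inflation factor: 1.0581 × 1.079 × 1.0258 × 1.022 ≈ 1.19691.
Nominal growth factor: 1.58900. Real growth factor = 1.58900 / 1.19691 ≈ 1.32758.
Annualized: 1.32758^(1/4) − 1 ≈ 0.07341.

7.34%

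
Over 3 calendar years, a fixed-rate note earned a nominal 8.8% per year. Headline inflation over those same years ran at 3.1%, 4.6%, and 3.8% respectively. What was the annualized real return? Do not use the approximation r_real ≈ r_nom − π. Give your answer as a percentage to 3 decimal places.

Cumulative inflation factor: 1.031 × 1.046 × 1.038 ≈ 1.11941.
Nominal growth factor: 1.28791. Real growth factor = 1.28791 / 1.11941 ≈ 1.15053.
Annualized: 1.15053^(1/3) − 1 ≈ 0.04785.

4.785%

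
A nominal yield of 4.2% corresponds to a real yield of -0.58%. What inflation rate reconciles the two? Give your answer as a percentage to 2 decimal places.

From (1+r_nom) = (1+r_real)(1+π), we get 1+π = (1 + 4.2%)/(1 − 0.58%) = 1.042/0.9942 ≈ 1.04808.
So π ≈ 4.8079%.

4.81%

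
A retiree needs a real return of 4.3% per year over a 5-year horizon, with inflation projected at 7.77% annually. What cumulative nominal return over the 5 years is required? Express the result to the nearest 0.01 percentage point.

79.44%

Required annual nominal rate: (1+4.3%)(1+7.77%) − 1 = 12.40411%.
Cumulative over 5 years: (1 + 0.1240411)^5 − 1 ≈ 0.79437.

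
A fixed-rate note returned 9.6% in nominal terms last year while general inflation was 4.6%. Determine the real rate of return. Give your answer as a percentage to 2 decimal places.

Real return via the Fisher equation: (1 + 9.6%)/(1 + 4.6%) − 1 = 1.096/1.046 − 1 ≈ 0.04780.

4.78%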